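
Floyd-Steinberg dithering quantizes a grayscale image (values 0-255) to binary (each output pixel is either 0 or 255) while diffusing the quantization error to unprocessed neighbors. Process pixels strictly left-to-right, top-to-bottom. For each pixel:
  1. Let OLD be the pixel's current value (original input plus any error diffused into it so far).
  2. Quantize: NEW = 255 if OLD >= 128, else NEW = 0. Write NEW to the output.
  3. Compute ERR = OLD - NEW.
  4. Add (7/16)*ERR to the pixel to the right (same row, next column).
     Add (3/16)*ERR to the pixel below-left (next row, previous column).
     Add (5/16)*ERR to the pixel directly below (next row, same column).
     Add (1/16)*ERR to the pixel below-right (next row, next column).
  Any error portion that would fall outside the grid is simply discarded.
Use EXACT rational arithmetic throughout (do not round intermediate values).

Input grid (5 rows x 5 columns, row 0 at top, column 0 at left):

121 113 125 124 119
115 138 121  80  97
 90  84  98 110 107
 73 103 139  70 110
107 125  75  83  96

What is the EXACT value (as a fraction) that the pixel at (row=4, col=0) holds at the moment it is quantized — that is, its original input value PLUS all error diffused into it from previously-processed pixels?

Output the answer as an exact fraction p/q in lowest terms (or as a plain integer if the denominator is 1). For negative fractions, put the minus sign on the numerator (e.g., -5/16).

Answer: 273234554135/2147483648

Derivation:
(0,0): OLD=121 → NEW=0, ERR=121
(0,1): OLD=2655/16 → NEW=255, ERR=-1425/16
(0,2): OLD=22025/256 → NEW=0, ERR=22025/256
(0,3): OLD=662079/4096 → NEW=255, ERR=-382401/4096
(0,4): OLD=5121977/65536 → NEW=0, ERR=5121977/65536
(1,0): OLD=34845/256 → NEW=255, ERR=-30435/256
(1,1): OLD=167627/2048 → NEW=0, ERR=167627/2048
(1,2): OLD=10526631/65536 → NEW=255, ERR=-6185049/65536
(1,3): OLD=7750747/262144 → NEW=0, ERR=7750747/262144
(1,4): OLD=539068593/4194304 → NEW=255, ERR=-530478927/4194304
(2,0): OLD=2234601/32768 → NEW=0, ERR=2234601/32768
(2,1): OLD=119838611/1048576 → NEW=0, ERR=119838611/1048576
(2,2): OLD=2167067513/16777216 → NEW=255, ERR=-2111122567/16777216
(2,3): OLD=9281161563/268435456 → NEW=0, ERR=9281161563/268435456
(2,4): OLD=362713139901/4294967296 → NEW=0, ERR=362713139901/4294967296
(3,0): OLD=1941788761/16777216 → NEW=0, ERR=1941788761/16777216
(3,1): OLD=22819605093/134217728 → NEW=255, ERR=-11405915547/134217728
(3,2): OLD=326950000231/4294967296 → NEW=0, ERR=326950000231/4294967296
(3,3): OLD=1048649792591/8589934592 → NEW=0, ERR=1048649792591/8589934592
(3,4): OLD=26382961999083/137438953472 → NEW=255, ERR=-8663971136277/137438953472
(4,0): OLD=273234554135/2147483648 → NEW=0, ERR=273234554135/2147483648
Target (4,0): original=107, with diffused error = 273234554135/2147483648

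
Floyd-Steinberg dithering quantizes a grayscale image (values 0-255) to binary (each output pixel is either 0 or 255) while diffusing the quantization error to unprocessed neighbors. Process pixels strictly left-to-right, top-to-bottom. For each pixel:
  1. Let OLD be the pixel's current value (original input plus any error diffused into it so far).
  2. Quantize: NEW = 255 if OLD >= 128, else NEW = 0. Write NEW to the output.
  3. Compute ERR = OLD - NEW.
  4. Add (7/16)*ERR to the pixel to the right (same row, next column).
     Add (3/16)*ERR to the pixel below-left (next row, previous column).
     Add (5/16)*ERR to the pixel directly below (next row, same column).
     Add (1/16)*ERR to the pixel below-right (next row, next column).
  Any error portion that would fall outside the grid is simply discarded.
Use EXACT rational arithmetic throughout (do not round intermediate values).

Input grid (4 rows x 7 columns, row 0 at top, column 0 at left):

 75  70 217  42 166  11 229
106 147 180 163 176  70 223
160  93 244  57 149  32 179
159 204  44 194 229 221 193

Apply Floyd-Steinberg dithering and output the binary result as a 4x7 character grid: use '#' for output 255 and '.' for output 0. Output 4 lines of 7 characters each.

(0,0): OLD=75 → NEW=0, ERR=75
(0,1): OLD=1645/16 → NEW=0, ERR=1645/16
(0,2): OLD=67067/256 → NEW=255, ERR=1787/256
(0,3): OLD=184541/4096 → NEW=0, ERR=184541/4096
(0,4): OLD=12170763/65536 → NEW=255, ERR=-4540917/65536
(0,5): OLD=-20252083/1048576 → NEW=0, ERR=-20252083/1048576
(0,6): OLD=3700217883/16777216 → NEW=255, ERR=-577972197/16777216
(1,0): OLD=38071/256 → NEW=255, ERR=-27209/256
(1,1): OLD=283905/2048 → NEW=255, ERR=-238335/2048
(1,2): OLD=9577493/65536 → NEW=255, ERR=-7134187/65536
(1,3): OLD=30644145/262144 → NEW=0, ERR=30644145/262144
(1,4): OLD=3434038963/16777216 → NEW=255, ERR=-844151117/16777216
(1,5): OLD=4182433059/134217728 → NEW=0, ERR=4182433059/134217728
(1,6): OLD=482454730413/2147483648 → NEW=255, ERR=-65153599827/2147483648
(2,0): OLD=3439515/32768 → NEW=0, ERR=3439515/32768
(2,1): OLD=79169113/1048576 → NEW=0, ERR=79169113/1048576
(2,2): OLD=4322791755/16777216 → NEW=255, ERR=44601675/16777216
(2,3): OLD=10530176947/134217728 → NEW=0, ERR=10530176947/134217728
(2,4): OLD=194078679459/1073741824 → NEW=255, ERR=-79725485661/1073741824
(2,5): OLD=14437330785/34359738368 → NEW=0, ERR=14437330785/34359738368
(2,6): OLD=94365766878391/549755813888 → NEW=255, ERR=-45821965663049/549755813888
(3,0): OLD=3455407083/16777216 → NEW=255, ERR=-822782997/16777216
(3,1): OLD=28614858895/134217728 → NEW=255, ERR=-5610661745/134217728
(3,2): OLD=49361446301/1073741824 → NEW=0, ERR=49361446301/1073741824
(3,3): OLD=965827468475/4294967296 → NEW=255, ERR=-129389192005/4294967296
(3,4): OLD=108631246213099/549755813888 → NEW=255, ERR=-31556486328341/549755813888
(3,5): OLD=772955397212401/4398046511104 → NEW=255, ERR=-348546463119119/4398046511104
(3,6): OLD=9310311736273839/70368744177664 → NEW=255, ERR=-8633718029030481/70368744177664
Row 0: ..#.#.#
Row 1: ###.#.#
Row 2: ..#.#.#
Row 3: ##.####

Answer: ..#.#.#
###.#.#
..#.#.#
##.####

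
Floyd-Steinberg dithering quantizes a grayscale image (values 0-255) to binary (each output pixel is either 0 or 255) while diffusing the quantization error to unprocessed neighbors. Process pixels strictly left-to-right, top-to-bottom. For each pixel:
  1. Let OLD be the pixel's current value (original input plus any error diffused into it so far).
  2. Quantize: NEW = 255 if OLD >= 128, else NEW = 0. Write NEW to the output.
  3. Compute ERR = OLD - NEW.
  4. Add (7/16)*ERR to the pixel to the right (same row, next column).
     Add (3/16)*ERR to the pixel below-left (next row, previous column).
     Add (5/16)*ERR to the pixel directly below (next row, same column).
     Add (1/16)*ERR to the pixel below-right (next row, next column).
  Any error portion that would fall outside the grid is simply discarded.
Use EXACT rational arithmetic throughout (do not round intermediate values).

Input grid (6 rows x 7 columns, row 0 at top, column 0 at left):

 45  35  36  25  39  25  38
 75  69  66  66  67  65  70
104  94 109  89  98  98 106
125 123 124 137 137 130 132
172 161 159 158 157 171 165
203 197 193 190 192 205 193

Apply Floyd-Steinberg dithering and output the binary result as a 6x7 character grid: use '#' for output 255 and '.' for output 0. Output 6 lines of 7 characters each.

Answer: .......
.#..#..
..#..#.
#.##.##
##.##.#
###.###

Derivation:
(0,0): OLD=45 → NEW=0, ERR=45
(0,1): OLD=875/16 → NEW=0, ERR=875/16
(0,2): OLD=15341/256 → NEW=0, ERR=15341/256
(0,3): OLD=209787/4096 → NEW=0, ERR=209787/4096
(0,4): OLD=4024413/65536 → NEW=0, ERR=4024413/65536
(0,5): OLD=54385291/1048576 → NEW=0, ERR=54385291/1048576
(0,6): OLD=1018231245/16777216 → NEW=0, ERR=1018231245/16777216
(1,0): OLD=25425/256 → NEW=0, ERR=25425/256
(1,1): OLD=294071/2048 → NEW=255, ERR=-228169/2048
(1,2): OLD=3211651/65536 → NEW=0, ERR=3211651/65536
(1,3): OLD=31117767/262144 → NEW=0, ERR=31117767/262144
(1,4): OLD=2534185333/16777216 → NEW=255, ERR=-1744004747/16777216
(1,5): OLD=6838019077/134217728 → NEW=0, ERR=6838019077/134217728
(1,6): OLD=245880555947/2147483648 → NEW=0, ERR=245880555947/2147483648
(2,0): OLD=3740365/32768 → NEW=0, ERR=3740365/32768
(2,1): OLD=130567967/1048576 → NEW=0, ERR=130567967/1048576
(2,2): OLD=3256215069/16777216 → NEW=255, ERR=-1021975011/16777216
(2,3): OLD=11142392181/134217728 → NEW=0, ERR=11142392181/134217728
(2,4): OLD=127568153413/1073741824 → NEW=0, ERR=127568153413/1073741824
(2,5): OLD=6214659094231/34359738368 → NEW=255, ERR=-2547074189609/34359738368
(2,6): OLD=61865574304337/549755813888 → NEW=0, ERR=61865574304337/549755813888
(3,0): OLD=3087314301/16777216 → NEW=255, ERR=-1190875779/16777216
(3,1): OLD=16988004921/134217728 → NEW=0, ERR=16988004921/134217728
(3,2): OLD=197232441339/1073741824 → NEW=255, ERR=-76571723781/1073741824
(3,3): OLD=645158439629/4294967296 → NEW=255, ERR=-450058220851/4294967296
(3,4): OLD=65735420510589/549755813888 → NEW=0, ERR=65735420510589/549755813888
(3,5): OLD=825392859376455/4398046511104 → NEW=255, ERR=-296109000955065/4398046511104
(3,6): OLD=9364508700669721/70368744177664 → NEW=255, ERR=-8579521064634599/70368744177664
(4,0): OLD=372696171059/2147483648 → NEW=255, ERR=-174912159181/2147483648
(4,1): OLD=5054710714263/34359738368 → NEW=255, ERR=-3707022569577/34359738368
(4,2): OLD=42758072575545/549755813888 → NEW=0, ERR=42758072575545/549755813888
(4,3): OLD=779526741574467/4398046511104 → NEW=255, ERR=-341975118757053/4398046511104
(4,4): OLD=4967148602000409/35184372088832 → NEW=255, ERR=-4004866280651751/35184372088832
(4,5): OLD=95447606696010585/1125899906842624 → NEW=0, ERR=95447606696010585/1125899906842624
(4,6): OLD=2878343411521336895/18014398509481984 → NEW=255, ERR=-1715328208396569025/18014398509481984
(5,0): OLD=86486389776053/549755813888 → NEW=255, ERR=-53701342765387/549755813888
(5,1): OLD=571927912713703/4398046511104 → NEW=255, ERR=-549573947617817/4398046511104
(5,2): OLD=4972024325404609/35184372088832 → NEW=255, ERR=-3999990557247551/35184372088832
(5,3): OLD=28001735150956965/281474976710656 → NEW=0, ERR=28001735150956965/281474976710656
(5,4): OLD=3800831682829281975/18014398509481984 → NEW=255, ERR=-792839937088623945/18014398509481984
(5,5): OLD=26988339963138991559/144115188075855872 → NEW=255, ERR=-9761032996204255801/144115188075855872
(5,6): OLD=320304635126039736009/2305843009213693952 → NEW=255, ERR=-267685332223452221751/2305843009213693952
Row 0: .......
Row 1: .#..#..
Row 2: ..#..#.
Row 3: #.##.##
Row 4: ##.##.#
Row 5: ###.###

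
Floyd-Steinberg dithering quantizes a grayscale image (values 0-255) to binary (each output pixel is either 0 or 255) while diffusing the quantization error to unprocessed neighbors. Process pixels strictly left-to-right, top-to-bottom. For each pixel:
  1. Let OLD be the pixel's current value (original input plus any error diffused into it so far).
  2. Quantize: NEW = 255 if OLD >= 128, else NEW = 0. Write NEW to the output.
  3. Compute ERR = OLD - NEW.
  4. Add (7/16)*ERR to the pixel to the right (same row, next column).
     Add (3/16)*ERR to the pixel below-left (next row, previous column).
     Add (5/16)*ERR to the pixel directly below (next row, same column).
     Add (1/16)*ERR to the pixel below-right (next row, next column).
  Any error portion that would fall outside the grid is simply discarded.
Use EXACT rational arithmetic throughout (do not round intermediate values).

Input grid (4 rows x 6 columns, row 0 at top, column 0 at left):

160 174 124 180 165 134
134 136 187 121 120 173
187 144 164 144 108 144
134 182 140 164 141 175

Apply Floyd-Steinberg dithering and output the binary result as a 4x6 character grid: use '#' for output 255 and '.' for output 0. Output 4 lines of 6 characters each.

Answer: ##.##.
.##..#
#.##.#
.#.#.#

Derivation:
(0,0): OLD=160 → NEW=255, ERR=-95
(0,1): OLD=2119/16 → NEW=255, ERR=-1961/16
(0,2): OLD=18017/256 → NEW=0, ERR=18017/256
(0,3): OLD=863399/4096 → NEW=255, ERR=-181081/4096
(0,4): OLD=9545873/65536 → NEW=255, ERR=-7165807/65536
(0,5): OLD=90348535/1048576 → NEW=0, ERR=90348535/1048576
(1,0): OLD=20821/256 → NEW=0, ERR=20821/256
(1,1): OLD=287827/2048 → NEW=255, ERR=-234413/2048
(1,2): OLD=9369551/65536 → NEW=255, ERR=-7342129/65536
(1,3): OLD=11027811/262144 → NEW=0, ERR=11027811/262144
(1,4): OLD=1973468937/16777216 → NEW=0, ERR=1973468937/16777216
(1,5): OLD=65647052655/268435456 → NEW=255, ERR=-2803988625/268435456
(2,0): OLD=6257217/32768 → NEW=255, ERR=-2098623/32768
(2,1): OLD=67411931/1048576 → NEW=0, ERR=67411931/1048576
(2,2): OLD=2648290897/16777216 → NEW=255, ERR=-1629899183/16777216
(2,3): OLD=17407566345/134217728 → NEW=255, ERR=-16817954295/134217728
(2,4): OLD=389163135387/4294967296 → NEW=0, ERR=389163135387/4294967296
(2,5): OLD=12900635555565/68719476736 → NEW=255, ERR=-4622831012115/68719476736
(3,0): OLD=2114603057/16777216 → NEW=0, ERR=2114603057/16777216
(3,1): OLD=31543118173/134217728 → NEW=255, ERR=-2682402467/134217728
(3,2): OLD=87424895207/1073741824 → NEW=0, ERR=87424895207/1073741824
(3,3): OLD=11777253778613/68719476736 → NEW=255, ERR=-5746212789067/68719476736
(3,4): OLD=61730707594261/549755813888 → NEW=0, ERR=61730707594261/549755813888
(3,5): OLD=1836330872891163/8796093022208 → NEW=255, ERR=-406672847771877/8796093022208
Row 0: ##.##.
Row 1: .##..#
Row 2: #.##.#
Row 3: .#.#.#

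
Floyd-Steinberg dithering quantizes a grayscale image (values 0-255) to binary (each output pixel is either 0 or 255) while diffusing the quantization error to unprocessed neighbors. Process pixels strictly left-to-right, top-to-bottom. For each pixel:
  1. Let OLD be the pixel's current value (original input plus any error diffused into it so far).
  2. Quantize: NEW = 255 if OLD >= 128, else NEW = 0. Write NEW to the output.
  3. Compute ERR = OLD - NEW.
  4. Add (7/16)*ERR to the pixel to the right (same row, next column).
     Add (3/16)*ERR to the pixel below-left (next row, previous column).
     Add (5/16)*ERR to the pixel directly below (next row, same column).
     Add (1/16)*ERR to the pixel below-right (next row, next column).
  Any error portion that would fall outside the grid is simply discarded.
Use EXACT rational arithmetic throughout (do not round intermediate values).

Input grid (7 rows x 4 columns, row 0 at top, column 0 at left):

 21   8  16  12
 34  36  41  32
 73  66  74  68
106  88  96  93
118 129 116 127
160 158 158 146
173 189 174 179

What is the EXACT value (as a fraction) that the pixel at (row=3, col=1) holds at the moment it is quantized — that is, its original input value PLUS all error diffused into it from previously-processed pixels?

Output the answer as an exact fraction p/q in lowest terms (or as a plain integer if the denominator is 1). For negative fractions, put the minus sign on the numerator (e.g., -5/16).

(0,0): OLD=21 → NEW=0, ERR=21
(0,1): OLD=275/16 → NEW=0, ERR=275/16
(0,2): OLD=6021/256 → NEW=0, ERR=6021/256
(0,3): OLD=91299/4096 → NEW=0, ERR=91299/4096
(1,0): OLD=11209/256 → NEW=0, ERR=11209/256
(1,1): OLD=135679/2048 → NEW=0, ERR=135679/2048
(1,2): OLD=5412459/65536 → NEW=0, ERR=5412459/65536
(1,3): OLD=80286941/1048576 → NEW=0, ERR=80286941/1048576
(2,0): OLD=3247461/32768 → NEW=0, ERR=3247461/32768
(2,1): OLD=155485991/1048576 → NEW=255, ERR=-111900889/1048576
(2,2): OLD=150191619/2097152 → NEW=0, ERR=150191619/2097152
(2,3): OLD=4309110807/33554432 → NEW=255, ERR=-4247269353/33554432
(3,0): OLD=1962275989/16777216 → NEW=0, ERR=1962275989/16777216
(3,1): OLD=33673479819/268435456 → NEW=0, ERR=33673479819/268435456
Target (3,1): original=88, with diffused error = 33673479819/268435456

Answer: 33673479819/268435456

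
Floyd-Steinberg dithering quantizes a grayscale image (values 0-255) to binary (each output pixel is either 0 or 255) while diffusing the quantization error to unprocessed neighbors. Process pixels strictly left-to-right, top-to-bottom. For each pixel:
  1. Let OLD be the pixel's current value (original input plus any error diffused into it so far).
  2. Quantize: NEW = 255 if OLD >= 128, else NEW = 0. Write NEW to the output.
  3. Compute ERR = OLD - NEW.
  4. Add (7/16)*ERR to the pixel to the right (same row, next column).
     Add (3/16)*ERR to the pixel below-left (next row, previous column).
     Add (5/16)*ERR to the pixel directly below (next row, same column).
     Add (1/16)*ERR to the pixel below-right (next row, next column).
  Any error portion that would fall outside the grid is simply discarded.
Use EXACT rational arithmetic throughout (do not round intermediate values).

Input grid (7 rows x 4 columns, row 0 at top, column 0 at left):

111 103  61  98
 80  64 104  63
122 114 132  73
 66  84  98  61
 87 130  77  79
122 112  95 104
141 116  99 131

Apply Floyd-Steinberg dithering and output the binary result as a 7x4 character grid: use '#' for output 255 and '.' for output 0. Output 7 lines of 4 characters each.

(0,0): OLD=111 → NEW=0, ERR=111
(0,1): OLD=2425/16 → NEW=255, ERR=-1655/16
(0,2): OLD=4031/256 → NEW=0, ERR=4031/256
(0,3): OLD=429625/4096 → NEW=0, ERR=429625/4096
(1,0): OLD=24395/256 → NEW=0, ERR=24395/256
(1,1): OLD=170509/2048 → NEW=0, ERR=170509/2048
(1,2): OLD=10390545/65536 → NEW=255, ERR=-6321135/65536
(1,3): OLD=57214279/1048576 → NEW=0, ERR=57214279/1048576
(2,0): OLD=5485023/32768 → NEW=255, ERR=-2870817/32768
(2,1): OLD=93909381/1048576 → NEW=0, ERR=93909381/1048576
(2,2): OLD=328151353/2097152 → NEW=255, ERR=-206622407/2097152
(2,3): OLD=1372983157/33554432 → NEW=0, ERR=1372983157/33554432
(3,0): OLD=929693679/16777216 → NEW=0, ERR=929693679/16777216
(3,1): OLD=30140388465/268435456 → NEW=0, ERR=30140388465/268435456
(3,2): OLD=556643571087/4294967296 → NEW=255, ERR=-538573089393/4294967296
(3,3): OLD=877422986089/68719476736 → NEW=0, ERR=877422986089/68719476736
(4,0): OLD=538458814467/4294967296 → NEW=0, ERR=538458814467/4294967296
(4,1): OLD=6868128533897/34359738368 → NEW=255, ERR=-1893604749943/34359738368
(4,2): OLD=25414290093417/1099511627776 → NEW=0, ERR=25414290093417/1099511627776
(4,3): OLD=1500001856165295/17592186044416 → NEW=0, ERR=1500001856165295/17592186044416
(5,0): OLD=82927747623187/549755813888 → NEW=255, ERR=-57259984918253/549755813888
(5,1): OLD=1079796614911973/17592186044416 → NEW=0, ERR=1079796614911973/17592186044416
(5,2): OLD=1245697569871705/8796093022208 → NEW=255, ERR=-997306150791335/8796093022208
(5,3): OLD=23217749389150681/281474976710656 → NEW=0, ERR=23217749389150681/281474976710656
(6,0): OLD=33765763974017935/281474976710656 → NEW=0, ERR=33765763974017935/281474976710656
(6,1): OLD=720103131031947225/4503599627370496 → NEW=255, ERR=-428314773947529255/4503599627370496
(6,2): OLD=2973274550193041055/72057594037927936 → NEW=0, ERR=2973274550193041055/72057594037927936
(6,3): OLD=193394426185678496601/1152921504606846976 → NEW=255, ERR=-100600557489067482279/1152921504606846976
Row 0: .#..
Row 1: ..#.
Row 2: #.#.
Row 3: ..#.
Row 4: .#..
Row 5: #.#.
Row 6: .#.#

Answer: .#..
..#.
#.#.
..#.
.#..
#.#.
.#.#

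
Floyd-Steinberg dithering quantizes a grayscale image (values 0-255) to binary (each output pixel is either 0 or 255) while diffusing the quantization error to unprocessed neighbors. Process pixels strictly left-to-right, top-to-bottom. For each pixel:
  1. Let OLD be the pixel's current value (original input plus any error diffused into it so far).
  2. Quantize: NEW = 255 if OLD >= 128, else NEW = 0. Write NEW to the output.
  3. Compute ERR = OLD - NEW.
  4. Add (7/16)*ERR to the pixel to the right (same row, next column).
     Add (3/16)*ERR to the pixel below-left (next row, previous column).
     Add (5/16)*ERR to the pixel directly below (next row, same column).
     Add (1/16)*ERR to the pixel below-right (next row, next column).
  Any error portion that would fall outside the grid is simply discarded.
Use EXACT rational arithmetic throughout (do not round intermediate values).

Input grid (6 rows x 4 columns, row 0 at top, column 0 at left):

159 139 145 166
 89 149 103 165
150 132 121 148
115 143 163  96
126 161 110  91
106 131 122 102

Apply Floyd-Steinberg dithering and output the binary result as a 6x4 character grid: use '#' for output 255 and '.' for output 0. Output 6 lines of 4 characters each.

Answer: #.##
.#.#
#.#.
.#.#
#.#.
.#.#

Derivation:
(0,0): OLD=159 → NEW=255, ERR=-96
(0,1): OLD=97 → NEW=0, ERR=97
(0,2): OLD=2999/16 → NEW=255, ERR=-1081/16
(0,3): OLD=34929/256 → NEW=255, ERR=-30351/256
(1,0): OLD=1235/16 → NEW=0, ERR=1235/16
(1,1): OLD=24885/128 → NEW=255, ERR=-7755/128
(1,2): OLD=160617/4096 → NEW=0, ERR=160617/4096
(1,3): OLD=9232943/65536 → NEW=255, ERR=-7478737/65536
(2,0): OLD=333335/2048 → NEW=255, ERR=-188905/2048
(2,1): OLD=5563293/65536 → NEW=0, ERR=5563293/65536
(2,2): OLD=19032917/131072 → NEW=255, ERR=-14390443/131072
(2,3): OLD=139997769/2097152 → NEW=0, ERR=139997769/2097152
(3,0): OLD=107051319/1048576 → NEW=0, ERR=107051319/1048576
(3,1): OLD=3151474569/16777216 → NEW=255, ERR=-1126715511/16777216
(3,2): OLD=31442236695/268435456 → NEW=0, ERR=31442236695/268435456
(3,3): OLD=692539462177/4294967296 → NEW=255, ERR=-402677198303/4294967296
(4,0): OLD=39006826443/268435456 → NEW=255, ERR=-29444214837/268435456
(4,1): OLD=258487418833/2147483648 → NEW=0, ERR=258487418833/2147483648
(4,2): OLD=12196874474497/68719476736 → NEW=255, ERR=-5326592093183/68719476736
(4,3): OLD=38604450205015/1099511627776 → NEW=0, ERR=38604450205015/1099511627776
(5,0): OLD=3239825930027/34359738368 → NEW=0, ERR=3239825930027/34359738368
(5,1): OLD=207234077994493/1099511627776 → NEW=255, ERR=-73141387088387/1099511627776
(5,2): OLD=22754508271921/274877906944 → NEW=0, ERR=22754508271921/274877906944
(5,3): OLD=2539325985678367/17592186044416 → NEW=255, ERR=-1946681455647713/17592186044416
Row 0: #.##
Row 1: .#.#
Row 2: #.#.
Row 3: .#.#
Row 4: #.#.
Row 5: .#.#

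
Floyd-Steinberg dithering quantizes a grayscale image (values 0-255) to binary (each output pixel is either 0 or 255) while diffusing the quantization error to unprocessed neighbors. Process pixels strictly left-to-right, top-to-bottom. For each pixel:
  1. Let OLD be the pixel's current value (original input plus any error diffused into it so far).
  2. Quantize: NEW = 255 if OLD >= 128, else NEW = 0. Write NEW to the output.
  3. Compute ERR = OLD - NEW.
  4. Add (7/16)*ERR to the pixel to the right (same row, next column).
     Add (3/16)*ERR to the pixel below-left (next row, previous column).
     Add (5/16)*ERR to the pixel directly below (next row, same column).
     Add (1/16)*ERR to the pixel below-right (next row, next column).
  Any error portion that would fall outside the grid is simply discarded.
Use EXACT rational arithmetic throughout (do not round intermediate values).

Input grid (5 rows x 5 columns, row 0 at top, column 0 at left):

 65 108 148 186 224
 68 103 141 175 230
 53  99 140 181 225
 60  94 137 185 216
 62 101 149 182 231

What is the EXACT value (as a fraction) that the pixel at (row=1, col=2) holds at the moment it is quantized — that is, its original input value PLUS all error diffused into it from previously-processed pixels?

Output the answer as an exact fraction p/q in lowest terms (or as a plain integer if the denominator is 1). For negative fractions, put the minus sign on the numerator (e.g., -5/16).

Answer: 13745679/65536

Derivation:
(0,0): OLD=65 → NEW=0, ERR=65
(0,1): OLD=2183/16 → NEW=255, ERR=-1897/16
(0,2): OLD=24609/256 → NEW=0, ERR=24609/256
(0,3): OLD=934119/4096 → NEW=255, ERR=-110361/4096
(0,4): OLD=13907537/65536 → NEW=255, ERR=-2804143/65536
(1,0): OLD=16917/256 → NEW=0, ERR=16917/256
(1,1): OLD=239507/2048 → NEW=0, ERR=239507/2048
(1,2): OLD=13745679/65536 → NEW=255, ERR=-2966001/65536
Target (1,2): original=141, with diffused error = 13745679/65536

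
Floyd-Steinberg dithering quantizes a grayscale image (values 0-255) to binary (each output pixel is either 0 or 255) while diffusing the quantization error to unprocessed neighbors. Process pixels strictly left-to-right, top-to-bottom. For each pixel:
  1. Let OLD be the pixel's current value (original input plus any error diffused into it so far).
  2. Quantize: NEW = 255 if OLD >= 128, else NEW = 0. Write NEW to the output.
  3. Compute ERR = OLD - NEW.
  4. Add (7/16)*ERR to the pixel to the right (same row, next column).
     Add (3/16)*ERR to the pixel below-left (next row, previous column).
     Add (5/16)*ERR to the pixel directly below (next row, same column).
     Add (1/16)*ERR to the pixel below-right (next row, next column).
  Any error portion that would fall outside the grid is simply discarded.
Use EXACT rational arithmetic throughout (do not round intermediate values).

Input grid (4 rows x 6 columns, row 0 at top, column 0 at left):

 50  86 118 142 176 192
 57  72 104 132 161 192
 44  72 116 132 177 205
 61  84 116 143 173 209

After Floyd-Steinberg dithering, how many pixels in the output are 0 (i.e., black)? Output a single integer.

(0,0): OLD=50 → NEW=0, ERR=50
(0,1): OLD=863/8 → NEW=0, ERR=863/8
(0,2): OLD=21145/128 → NEW=255, ERR=-11495/128
(0,3): OLD=210351/2048 → NEW=0, ERR=210351/2048
(0,4): OLD=7239625/32768 → NEW=255, ERR=-1116215/32768
(0,5): OLD=92849791/524288 → NEW=255, ERR=-40843649/524288
(1,0): OLD=11885/128 → NEW=0, ERR=11885/128
(1,1): OLD=135803/1024 → NEW=255, ERR=-125317/1024
(1,2): OLD=1585815/32768 → NEW=0, ERR=1585815/32768
(1,3): OLD=22710859/131072 → NEW=255, ERR=-10712501/131072
(1,4): OLD=892637569/8388608 → NEW=0, ERR=892637569/8388608
(1,5): OLD=28465023799/134217728 → NEW=255, ERR=-5760496841/134217728
(2,0): OLD=820345/16384 → NEW=0, ERR=820345/16384
(2,1): OLD=36982851/524288 → NEW=0, ERR=36982851/524288
(2,2): OLD=1166111369/8388608 → NEW=255, ERR=-972983671/8388608
(2,3): OLD=5280867713/67108864 → NEW=0, ERR=5280867713/67108864
(2,4): OLD=497196667651/2147483648 → NEW=255, ERR=-50411662589/2147483648
(2,5): OLD=6458540197701/34359738368 → NEW=255, ERR=-2303193086139/34359738368
(3,0): OLD=753908841/8388608 → NEW=0, ERR=753908841/8388608
(3,1): OLD=8505672373/67108864 → NEW=0, ERR=8505672373/67108864
(3,2): OLD=82875409711/536870912 → NEW=255, ERR=-54026672849/536870912
(3,3): OLD=3845315773389/34359738368 → NEW=0, ERR=3845315773389/34359738368
(3,4): OLD=56893129109933/274877906944 → NEW=255, ERR=-13200737160787/274877906944
(3,5): OLD=728206144438275/4398046511104 → NEW=255, ERR=-393295715893245/4398046511104
Output grid:
  Row 0: ..#.##  (3 black, running=3)
  Row 1: .#.#.#  (3 black, running=6)
  Row 2: ..#.##  (3 black, running=9)
  Row 3: ..#.##  (3 black, running=12)

Answer: 12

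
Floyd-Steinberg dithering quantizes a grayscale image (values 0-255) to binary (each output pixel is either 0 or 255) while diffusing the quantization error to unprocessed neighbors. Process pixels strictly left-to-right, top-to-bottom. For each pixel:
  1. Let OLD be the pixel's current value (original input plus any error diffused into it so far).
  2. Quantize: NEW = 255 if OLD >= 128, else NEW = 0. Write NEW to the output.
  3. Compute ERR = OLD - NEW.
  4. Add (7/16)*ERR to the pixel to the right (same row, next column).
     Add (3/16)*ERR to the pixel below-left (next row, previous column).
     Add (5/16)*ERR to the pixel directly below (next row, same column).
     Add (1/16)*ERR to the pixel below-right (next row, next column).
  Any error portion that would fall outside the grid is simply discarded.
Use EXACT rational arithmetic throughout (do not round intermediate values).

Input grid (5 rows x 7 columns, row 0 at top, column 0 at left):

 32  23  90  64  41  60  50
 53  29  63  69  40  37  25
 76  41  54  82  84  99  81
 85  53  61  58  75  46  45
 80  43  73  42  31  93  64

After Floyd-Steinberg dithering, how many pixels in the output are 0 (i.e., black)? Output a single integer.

(0,0): OLD=32 → NEW=0, ERR=32
(0,1): OLD=37 → NEW=0, ERR=37
(0,2): OLD=1699/16 → NEW=0, ERR=1699/16
(0,3): OLD=28277/256 → NEW=0, ERR=28277/256
(0,4): OLD=365875/4096 → NEW=0, ERR=365875/4096
(0,5): OLD=6493285/65536 → NEW=0, ERR=6493285/65536
(0,6): OLD=97881795/1048576 → NEW=0, ERR=97881795/1048576
(1,0): OLD=1119/16 → NEW=0, ERR=1119/16
(1,1): OLD=11913/128 → NEW=0, ERR=11913/128
(1,2): OLD=655053/4096 → NEW=255, ERR=-389427/4096
(1,3): OLD=1397681/16384 → NEW=0, ERR=1397681/16384
(1,4): OLD=137066875/1048576 → NEW=255, ERR=-130320005/1048576
(1,5): OLD=307644571/8388608 → NEW=0, ERR=307644571/8388608
(1,6): OLD=10255367477/134217728 → NEW=0, ERR=10255367477/134217728
(2,0): OLD=236147/2048 → NEW=0, ERR=236147/2048
(2,1): OLD=7017297/65536 → NEW=0, ERR=7017297/65536
(2,2): OLD=97461651/1048576 → NEW=0, ERR=97461651/1048576
(2,3): OLD=1007283931/8388608 → NEW=0, ERR=1007283931/8388608
(2,4): OLD=7375511427/67108864 → NEW=0, ERR=7375511427/67108864
(2,5): OLD=354554748601/2147483648 → NEW=255, ERR=-193053581639/2147483648
(2,6): OLD=2330950144671/34359738368 → NEW=0, ERR=2330950144671/34359738368
(3,0): OLD=147964371/1048576 → NEW=255, ERR=-119422509/1048576
(3,1): OLD=513955431/8388608 → NEW=0, ERR=513955431/8388608
(3,2): OLD=9801750637/67108864 → NEW=255, ERR=-7311009683/67108864
(3,3): OLD=19938848799/268435456 → NEW=0, ERR=19938848799/268435456
(3,4): OLD=4552341680083/34359738368 → NEW=255, ERR=-4209391603757/34359738368
(3,5): OLD=-4426074016967/274877906944 → NEW=0, ERR=-4426074016967/274877906944
(3,6): OLD=235456722217959/4398046511104 → NEW=0, ERR=235456722217959/4398046511104
(4,0): OLD=7502384173/134217728 → NEW=0, ERR=7502384173/134217728
(4,1): OLD=126822781305/2147483648 → NEW=0, ERR=126822781305/2147483648
(4,2): OLD=2836363782231/34359738368 → NEW=0, ERR=2836363782231/34359738368
(4,3): OLD=19666871060653/274877906944 → NEW=0, ERR=19666871060653/274877906944
(4,4): OLD=56385517118895/2199023255552 → NEW=0, ERR=56385517118895/2199023255552
(4,5): OLD=7147172568202903/70368744177664 → NEW=0, ERR=7147172568202903/70368744177664
(4,6): OLD=139791264844441425/1125899906842624 → NEW=0, ERR=139791264844441425/1125899906842624
Output grid:
  Row 0: .......  (7 black, running=7)
  Row 1: ..#.#..  (5 black, running=12)
  Row 2: .....#.  (6 black, running=18)
  Row 3: #.#.#..  (4 black, running=22)
  Row 4: .......  (7 black, running=29)

Answer: 29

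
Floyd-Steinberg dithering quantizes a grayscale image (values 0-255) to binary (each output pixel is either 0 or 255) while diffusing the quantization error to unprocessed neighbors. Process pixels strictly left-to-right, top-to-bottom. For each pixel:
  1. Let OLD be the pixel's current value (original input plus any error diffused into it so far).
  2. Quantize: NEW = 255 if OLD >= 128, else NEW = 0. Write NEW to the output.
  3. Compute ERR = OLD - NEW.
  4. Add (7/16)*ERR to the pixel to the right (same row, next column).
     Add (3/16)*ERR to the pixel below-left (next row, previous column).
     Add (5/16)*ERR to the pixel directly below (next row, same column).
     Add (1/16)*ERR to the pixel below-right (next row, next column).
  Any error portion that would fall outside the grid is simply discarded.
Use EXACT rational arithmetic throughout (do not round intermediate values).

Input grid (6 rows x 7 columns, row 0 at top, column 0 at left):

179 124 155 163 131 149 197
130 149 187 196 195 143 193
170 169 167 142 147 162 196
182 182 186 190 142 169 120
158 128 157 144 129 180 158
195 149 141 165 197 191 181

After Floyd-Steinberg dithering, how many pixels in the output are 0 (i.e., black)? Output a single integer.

Answer: 14

Derivation:
(0,0): OLD=179 → NEW=255, ERR=-76
(0,1): OLD=363/4 → NEW=0, ERR=363/4
(0,2): OLD=12461/64 → NEW=255, ERR=-3859/64
(0,3): OLD=139899/1024 → NEW=255, ERR=-121221/1024
(0,4): OLD=1297757/16384 → NEW=0, ERR=1297757/16384
(0,5): OLD=48143755/262144 → NEW=255, ERR=-18702965/262144
(0,6): OLD=695357133/4194304 → NEW=255, ERR=-374190387/4194304
(1,0): OLD=7889/64 → NEW=0, ERR=7889/64
(1,1): OLD=110199/512 → NEW=255, ERR=-20361/512
(1,2): OLD=2199299/16384 → NEW=255, ERR=-1978621/16384
(1,3): OLD=7684391/65536 → NEW=0, ERR=7684391/65536
(1,4): OLD=1049731317/4194304 → NEW=255, ERR=-19816203/4194304
(1,5): OLD=3585635781/33554432 → NEW=0, ERR=3585635781/33554432
(1,6): OLD=111353941483/536870912 → NEW=255, ERR=-25548141077/536870912
(2,0): OLD=1647117/8192 → NEW=255, ERR=-441843/8192
(2,1): OLD=30942495/262144 → NEW=0, ERR=30942495/262144
(2,2): OLD=840544413/4194304 → NEW=255, ERR=-229003107/4194304
(2,3): OLD=4909733237/33554432 → NEW=255, ERR=-3646646923/33554432
(2,4): OLD=33646081509/268435456 → NEW=0, ERR=33646081509/268435456
(2,5): OLD=2070284510295/8589934592 → NEW=255, ERR=-120148810665/8589934592
(2,6): OLD=24971064679633/137438953472 → NEW=255, ERR=-10075868455727/137438953472
(3,0): OLD=785495933/4194304 → NEW=255, ERR=-284051587/4194304
(3,1): OLD=5893809401/33554432 → NEW=255, ERR=-2662570759/33554432
(3,2): OLD=32540284315/268435456 → NEW=0, ERR=32540284315/268435456
(3,3): OLD=246060486301/1073741824 → NEW=255, ERR=-27743678819/1073741824
(3,4): OLD=22052070376317/137438953472 → NEW=255, ERR=-12994862759043/137438953472
(3,5): OLD=129029087193607/1099511627776 → NEW=0, ERR=129029087193607/1099511627776
(3,6): OLD=2595852149690969/17592186044416 → NEW=255, ERR=-1890155291635111/17592186044416
(4,0): OLD=65475828339/536870912 → NEW=0, ERR=65475828339/536870912
(4,1): OLD=1503719868183/8589934592 → NEW=255, ERR=-686713452777/8589934592
(4,2): OLD=20629900610105/137438953472 → NEW=255, ERR=-14417032525255/137438953472
(4,3): OLD=87830101985347/1099511627776 → NEW=0, ERR=87830101985347/1099511627776
(4,4): OLD=1361542968867769/8796093022208 → NEW=255, ERR=-881460751795271/8796093022208
(4,5): OLD=41313563950210009/281474976710656 → NEW=255, ERR=-30462555111007271/281474976710656
(4,6): OLD=380149878338241983/4503599627370496 → NEW=0, ERR=380149878338241983/4503599627370496
(5,0): OLD=29978521835829/137438953472 → NEW=255, ERR=-5068411299531/137438953472
(5,1): OLD=105374612118695/1099511627776 → NEW=0, ERR=105374612118695/1099511627776
(5,2): OLD=1408515100041953/8796093022208 → NEW=255, ERR=-834488620621087/8796093022208
(5,3): OLD=8663198488346629/70368744177664 → NEW=0, ERR=8663198488346629/70368744177664
(5,4): OLD=919841804753676983/4503599627370496 → NEW=255, ERR=-228576100225799497/4503599627370496
(5,5): OLD=5207552540439302407/36028797018963968 → NEW=255, ERR=-3979790699396509433/36028797018963968
(5,6): OLD=87787649350464833929/576460752303423488 → NEW=255, ERR=-59209842486908155511/576460752303423488
Output grid:
  Row 0: #.##.##  (2 black, running=2)
  Row 1: .##.#.#  (3 black, running=5)
  Row 2: #.##.##  (2 black, running=7)
  Row 3: ##.##.#  (2 black, running=9)
  Row 4: .##.##.  (3 black, running=12)
  Row 5: #.#.###  (2 black, running=14)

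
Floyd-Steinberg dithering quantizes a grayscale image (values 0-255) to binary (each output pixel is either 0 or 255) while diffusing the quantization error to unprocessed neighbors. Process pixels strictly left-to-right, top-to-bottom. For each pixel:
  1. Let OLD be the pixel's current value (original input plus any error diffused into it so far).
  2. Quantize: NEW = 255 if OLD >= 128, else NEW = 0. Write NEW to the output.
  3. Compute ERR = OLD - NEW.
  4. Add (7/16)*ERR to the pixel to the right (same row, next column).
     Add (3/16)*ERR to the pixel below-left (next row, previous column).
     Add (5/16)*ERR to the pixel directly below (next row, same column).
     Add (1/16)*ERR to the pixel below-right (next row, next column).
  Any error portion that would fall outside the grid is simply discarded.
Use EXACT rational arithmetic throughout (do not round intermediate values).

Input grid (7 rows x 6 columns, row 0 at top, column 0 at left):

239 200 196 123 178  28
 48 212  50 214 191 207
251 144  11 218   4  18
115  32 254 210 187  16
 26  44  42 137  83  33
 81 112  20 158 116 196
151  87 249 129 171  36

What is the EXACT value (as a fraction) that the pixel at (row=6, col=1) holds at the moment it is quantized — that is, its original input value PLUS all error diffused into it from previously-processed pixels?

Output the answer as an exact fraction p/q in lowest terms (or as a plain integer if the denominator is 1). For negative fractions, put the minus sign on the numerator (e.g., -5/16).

(0,0): OLD=239 → NEW=255, ERR=-16
(0,1): OLD=193 → NEW=255, ERR=-62
(0,2): OLD=1351/8 → NEW=255, ERR=-689/8
(0,3): OLD=10921/128 → NEW=0, ERR=10921/128
(0,4): OLD=440991/2048 → NEW=255, ERR=-81249/2048
(0,5): OLD=348761/32768 → NEW=0, ERR=348761/32768
(1,0): OLD=251/8 → NEW=0, ERR=251/8
(1,1): OLD=12109/64 → NEW=255, ERR=-4211/64
(1,2): OLD=13153/2048 → NEW=0, ERR=13153/2048
(1,3): OLD=1889493/8192 → NEW=255, ERR=-199467/8192
(1,4): OLD=91896071/524288 → NEW=255, ERR=-41797369/524288
(1,5): OLD=1450961409/8388608 → NEW=255, ERR=-688133631/8388608
(2,0): OLD=254431/1024 → NEW=255, ERR=-6689/1024
(2,1): OLD=4054901/32768 → NEW=0, ERR=4054901/32768
(2,2): OLD=30654079/524288 → NEW=0, ERR=30654079/524288
(2,3): OLD=928720359/4194304 → NEW=255, ERR=-140827161/4194304
(2,4): OLD=-7047153963/134217728 → NEW=0, ERR=-7047153963/134217728
(2,5): OLD=-76426189021/2147483648 → NEW=0, ERR=-76426189021/2147483648
(3,0): OLD=71387583/524288 → NEW=255, ERR=-62305857/524288
(3,1): OLD=122612003/4194304 → NEW=0, ERR=122612003/4194304
(3,2): OLD=9613322241/33554432 → NEW=255, ERR=1056942081/33554432
(3,3): OLD=444739580923/2147483648 → NEW=255, ERR=-102868749317/2147483648
(3,4): OLD=2420017719531/17179869184 → NEW=255, ERR=-1960848922389/17179869184
(3,5): OLD=-13286979213723/274877906944 → NEW=0, ERR=-13286979213723/274877906944
(4,0): OLD=-379567807/67108864 → NEW=0, ERR=-379567807/67108864
(4,1): OLD=52763128637/1073741824 → NEW=0, ERR=52763128637/1073741824
(4,2): OLD=2274185375879/34359738368 → NEW=0, ERR=2274185375879/34359738368
(4,3): OLD=72323559345059/549755813888 → NEW=255, ERR=-67864173196381/549755813888
(4,4): OLD=-164765594221133/8796093022208 → NEW=0, ERR=-164765594221133/8796093022208
(4,5): OLD=361106633719045/140737488355328 → NEW=0, ERR=361106633719045/140737488355328
(5,0): OLD=1519493365255/17179869184 → NEW=0, ERR=1519493365255/17179869184
(5,1): OLD=97915876261399/549755813888 → NEW=255, ERR=-42271856280041/549755813888
(5,2): OLD=-57312050586403/4398046511104 → NEW=0, ERR=-57312050586403/4398046511104
(5,3): OLD=16092915269783327/140737488355328 → NEW=0, ERR=16092915269783327/140737488355328
(5,4): OLD=43048503662645627/281474976710656 → NEW=255, ERR=-28727615398571653/281474976710656
(5,5): OLD=679950786496729839/4503599627370496 → NEW=255, ERR=-468467118482746641/4503599627370496
(6,0): OLD=1444513415954085/8796093022208 → NEW=255, ERR=-798490304708955/8796093022208
(6,1): OLD=3707089151039713/140737488355328 → NEW=0, ERR=3707089151039713/140737488355328
Target (6,1): original=87, with diffused error = 3707089151039713/140737488355328

Answer: 3707089151039713/140737488355328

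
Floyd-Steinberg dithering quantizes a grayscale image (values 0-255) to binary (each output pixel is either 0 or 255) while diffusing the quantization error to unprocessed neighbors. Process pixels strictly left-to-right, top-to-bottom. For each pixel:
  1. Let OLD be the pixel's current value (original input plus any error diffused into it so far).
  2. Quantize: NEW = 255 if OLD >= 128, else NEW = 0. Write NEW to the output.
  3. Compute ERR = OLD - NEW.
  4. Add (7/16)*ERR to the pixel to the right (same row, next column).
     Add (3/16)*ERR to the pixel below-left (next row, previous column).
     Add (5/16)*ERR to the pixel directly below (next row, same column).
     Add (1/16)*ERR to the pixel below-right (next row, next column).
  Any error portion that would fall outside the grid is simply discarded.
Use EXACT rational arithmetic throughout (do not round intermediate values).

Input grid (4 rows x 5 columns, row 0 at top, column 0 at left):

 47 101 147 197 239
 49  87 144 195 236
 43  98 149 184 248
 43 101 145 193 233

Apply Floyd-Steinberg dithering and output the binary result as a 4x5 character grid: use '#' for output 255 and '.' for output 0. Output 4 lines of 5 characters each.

Answer: ..###
.#.##
..###
.#.##

Derivation:
(0,0): OLD=47 → NEW=0, ERR=47
(0,1): OLD=1945/16 → NEW=0, ERR=1945/16
(0,2): OLD=51247/256 → NEW=255, ERR=-14033/256
(0,3): OLD=708681/4096 → NEW=255, ERR=-335799/4096
(0,4): OLD=13312511/65536 → NEW=255, ERR=-3399169/65536
(1,0): OLD=22139/256 → NEW=0, ERR=22139/256
(1,1): OLD=318429/2048 → NEW=255, ERR=-203811/2048
(1,2): OLD=4951713/65536 → NEW=0, ERR=4951713/65536
(1,3): OLD=49620109/262144 → NEW=255, ERR=-17226611/262144
(1,4): OLD=779794951/4194304 → NEW=255, ERR=-289752569/4194304
(2,0): OLD=1683151/32768 → NEW=0, ERR=1683151/32768
(2,1): OLD=114237525/1048576 → NEW=0, ERR=114237525/1048576
(2,2): OLD=3384534335/16777216 → NEW=255, ERR=-893655745/16777216
(2,3): OLD=35414625869/268435456 → NEW=255, ERR=-33036415411/268435456
(2,4): OLD=723536109787/4294967296 → NEW=255, ERR=-371680550693/4294967296
(3,0): OLD=1333437023/16777216 → NEW=0, ERR=1333437023/16777216
(3,1): OLD=21882924147/134217728 → NEW=255, ERR=-12342596493/134217728
(3,2): OLD=308617007585/4294967296 → NEW=0, ERR=308617007585/4294967296
(3,3): OLD=1429555913433/8589934592 → NEW=255, ERR=-760877407527/8589934592
(3,4): OLD=21923163506205/137438953472 → NEW=255, ERR=-13123769629155/137438953472
Row 0: ..###
Row 1: .#.##
Row 2: ..###
Row 3: .#.##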